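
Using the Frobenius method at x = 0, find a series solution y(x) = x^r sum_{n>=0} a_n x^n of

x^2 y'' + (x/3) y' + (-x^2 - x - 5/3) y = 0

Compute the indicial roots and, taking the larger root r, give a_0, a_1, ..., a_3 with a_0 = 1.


Write in Frobenius form y'' + (p(x)/x) y' + (q(x)/x^2) y = 0:
  p(x) = 1/3,  q(x) = -x^2 - x - 5/3.
Indicial equation: r(r-1) + (1/3) r + (-5/3) = 0 -> roots r_1 = 5/3, r_2 = -1.
Take r = r_1 = 5/3. Let y(x) = x^r sum_{n>=0} a_n x^n with a_0 = 1.
Substitute y = x^r sum a_n x^n and match x^{r+n}. The recurrence is
  D(n) a_n - 1 a_{n-1} - 1 a_{n-2} = 0,  where D(n) = (r+n)(r+n-1) + (1/3)(r+n) + (-5/3).
  a_n = [1 a_{n-1} + 1 a_{n-2}] / D(n).
Since the indicial polynomial factors as (r - r_1)(r - r_2), D(n) = (r_1 + n - r_1)(r_1 + n - r_2) = n(n + 8/3).
Evaluating step by step (a_0 = 1):
  n = 1: D(1) = 1(1 + 8/3) = 11/3; numerator = 1(1) = 1; a_1 = (1)/(11/3) = 3/11
  n = 2: D(2) = 2(2 + 8/3) = 28/3; numerator = 1(3/11) + 1(1) = 14/11; a_2 = (14/11)/(28/3) = 3/22
  n = 3: D(3) = 3(3 + 8/3) = 17; numerator = 1(3/22) + 1(3/11) = 9/22; a_3 = (9/22)/(17) = 9/374

r = 5/3; a_0 = 1; a_1 = 3/11; a_2 = 3/22; a_3 = 9/374


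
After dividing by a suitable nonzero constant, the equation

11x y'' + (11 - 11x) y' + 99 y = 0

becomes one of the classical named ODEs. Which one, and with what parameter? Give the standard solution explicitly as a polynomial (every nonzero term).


All three coefficients share the factor 11; dividing through by 11 gives  x y'' + (1 - x) y' + 9 y = 0.
This matches the Laguerre equation x y'' + (1 - x) y' + n y = 0 with n = 9; the polynomial solution is L_9(x).
With y = sum_k a_k x^k, matching x^k gives (k+1)k a_{k+1} + (k+1) a_{k+1} - k a_k + n a_k = 0, i.e. (k+1)^2 a_{k+1} = (k - n) a_k = (k - 9) a_k. The right side vanishes at k = 9, so the series terminates at degree 9.
Standard normalization L_n(0) = 1 gives a_0 = 1. Work upward with a_{k+1} = (k - 9) a_k / (k+1)^2:
  a_1 = (0 - 9)(1) / 1^2 = -9/1 = -9
  a_2 = (1 - 9)(-9) / 2^2 = 72/4 = 18
  a_3 = (2 - 9)(18) / 3^2 = -126/9 = -14
  a_4 = (3 - 9)(-14) / 4^2 = 84/16 = 21/4
  a_5 = (4 - 9)(21/4) / 5^2 = (-105/4)/25 = -21/20
  a_6 = (5 - 9)(-21/20) / 6^2 = (21/5)/36 = 7/60
  a_7 = (6 - 9)(7/60) / 7^2 = (-7/20)/49 = -1/140
  a_8 = (7 - 9)(-1/140) / 8^2 = (1/70)/64 = 1/4480
  a_9 = (8 - 9)(1/4480) / 9^2 = (-1/4480)/81 = -1/362880
Hence L_9(x) = -x^9/362880 + x^8/4480 - x^7/140 + 7 x^6/60 - 21 x^5/20 + 21 x^4/4 - 14 x^3 + 18 x^2 - 9 x + 1.

L_9(x); series = -x^9/362880 + x^8/4480 - x^7/140 + 7 x^6/60 - 21 x^5/20 + 21 x^4/4 - 14 x^3 + 18 x^2 - 9 x + 1


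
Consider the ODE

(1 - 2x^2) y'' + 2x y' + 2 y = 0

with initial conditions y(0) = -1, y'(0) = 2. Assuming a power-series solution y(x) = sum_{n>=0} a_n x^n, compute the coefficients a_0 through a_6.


Ansatz: y(x) = sum_{n>=0} a_n x^n, so y'(x) = sum_{n>=1} n a_n x^(n-1) and y''(x) = sum_{n>=2} n(n-1) a_n x^(n-2).
Substitute into P(x) y'' + Q(x) y' + R(x) y = 0 with P(x) = 1 - 2x^2, Q(x) = 2x, R(x) = 2, and match powers of x.
Initial conditions: a_0 = -1, a_1 = 2.
Setting the coefficient of each power of x to zero and solving order by order (substituting the coefficients already found):
  x^0: 2 a_2 + 2 a_0 = 0  ->  2 a_2 = -2 a_0 = 2  ->  a_2 = 1
  x^1: 6 a_3 + 4 a_1 = 0  ->  6 a_3 = -4 a_1 = -8  ->  a_3 = -4/3
  x^2: 12 a_4 + 2 a_2 = 0  ->  12 a_4 = -2 a_2 = -2  ->  a_4 = -1/6
  x^3: 20 a_5 - 4 a_3 = 0  ->  20 a_5 = 4 a_3 = -16/3  ->  a_5 = -4/15
  x^4: 30 a_6 - 14 a_4 = 0  ->  30 a_6 = 14 a_4 = -7/3  ->  a_6 = -7/90
Truncated series: y(x) = -1 + 2 x + x^2 - (4/3) x^3 - (1/6) x^4 - (4/15) x^5 - (7/90) x^6 + O(x^7).

a_0 = -1; a_1 = 2; a_2 = 1; a_3 = -4/3; a_4 = -1/6; a_5 = -4/15; a_6 = -7/90


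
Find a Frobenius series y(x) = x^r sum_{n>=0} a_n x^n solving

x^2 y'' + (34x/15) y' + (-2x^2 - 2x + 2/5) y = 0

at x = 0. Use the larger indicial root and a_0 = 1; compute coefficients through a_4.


Write in Frobenius form y'' + (p(x)/x) y' + (q(x)/x^2) y = 0:
  p(x) = 34/15,  q(x) = -2x^2 - 2x + 2/5.
Indicial equation: r(r-1) + (34/15) r + (2/5) = 0 -> roots r_1 = -3/5, r_2 = -2/3.
Take r = r_1 = -3/5. Let y(x) = x^r sum_{n>=0} a_n x^n with a_0 = 1.
Substitute y = x^r sum a_n x^n and match x^{r+n}. The recurrence is
  D(n) a_n - 2 a_{n-1} - 2 a_{n-2} = 0,  where D(n) = (r+n)(r+n-1) + (34/15)(r+n) + (2/5).
  a_n = [2 a_{n-1} + 2 a_{n-2}] / D(n).
Since the indicial polynomial factors as (r - r_1)(r - r_2), D(n) = (r_1 + n - r_1)(r_1 + n - r_2) = n(n + 1/15).
Evaluating step by step (a_0 = 1):
  n = 1: D(1) = 1(1 + 1/15) = 16/15; numerator = 2(1) = 2; a_1 = (2)/(16/15) = 15/8
  n = 2: D(2) = 2(2 + 1/15) = 62/15; numerator = 2(15/8) + 2(1) = 23/4; a_2 = (23/4)/(62/15) = 345/248
  n = 3: D(3) = 3(3 + 1/15) = 46/5; numerator = 2(345/248) + 2(15/8) = 405/62; a_3 = (405/62)/(46/5) = 2025/2852
  n = 4: D(4) = 4(4 + 1/15) = 244/15; numerator = 2(2025/2852) + 2(345/248) = 11985/2852; a_4 = (11985/2852)/(244/15) = 179775/695888

r = -3/5; a_0 = 1; a_1 = 15/8; a_2 = 345/248; a_3 = 2025/2852; a_4 = 179775/695888


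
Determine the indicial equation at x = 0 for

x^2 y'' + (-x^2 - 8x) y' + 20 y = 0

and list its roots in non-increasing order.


Divide by x^2 to reach normal form y'' + P_1(x) y' + P_2(x) y = 0 with P_1(x) = -1 - 8/x and P_2(x) = 20/x^2.
x = 0 is a singular point because the y'-coefficient -1 - 8/x has a pole at x = 0 and the y-coefficient 20/x^2 has a pole at x = 0.
It is a regular singular point because x P_1(x) = p(x) = -x - 8 and x^2 P_2(x) = q(x) = 20 are polynomials, hence analytic at x = 0.
p(0) = -8,  q(0) = 20.
Indicial equation: r(r-1) + p(0) r + q(0) = 0, i.e. r^2 + (p(0) - 1) r + q(0) = 0, i.e. r^2 - 9 r + 20 = 0.
Discriminant: (-9)^2 - 4(20) = 1, so r = (9 ± 1)/2.
Solving: r_1 = 5, r_2 = 4.

indicial: r^2 - 9 r + 20 = 0; roots r_1 = 5, r_2 = 4


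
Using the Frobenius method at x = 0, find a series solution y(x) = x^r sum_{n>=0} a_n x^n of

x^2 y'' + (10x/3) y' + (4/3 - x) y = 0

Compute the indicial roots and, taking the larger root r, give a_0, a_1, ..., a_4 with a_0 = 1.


Write in Frobenius form y'' + (p(x)/x) y' + (q(x)/x^2) y = 0:
  p(x) = 10/3,  q(x) = 4/3 - x.
Indicial equation: r(r-1) + (10/3) r + (4/3) = 0 -> roots r_1 = -1, r_2 = -4/3.
Take r = r_1 = -1. Let y(x) = x^r sum_{n>=0} a_n x^n with a_0 = 1.
Substitute y = x^r sum a_n x^n and match x^{r+n}. The recurrence is
  D(n) a_n - 1 a_{n-1} = 0,  where D(n) = (r+n)(r+n-1) + (10/3)(r+n) + (4/3).
  a_n = 1 / D(n) * a_{n-1}.
Since the indicial polynomial factors as (r - r_1)(r - r_2), D(n) = (r_1 + n - r_1)(r_1 + n - r_2) = n(n + 1/3).
Evaluating step by step (a_0 = 1):
  n = 1: D(1) = 1(1 + 1/3) = 4/3; numerator = 1(1) = 1; a_1 = (1)/(4/3) = 3/4
  n = 2: D(2) = 2(2 + 1/3) = 14/3; numerator = 1(3/4) = 3/4; a_2 = (3/4)/(14/3) = 9/56
  n = 3: D(3) = 3(3 + 1/3) = 10; numerator = 1(9/56) = 9/56; a_3 = (9/56)/(10) = 9/560
  n = 4: D(4) = 4(4 + 1/3) = 52/3; numerator = 1(9/560) = 9/560; a_4 = (9/560)/(52/3) = 27/29120

r = -1; a_0 = 1; a_1 = 3/4; a_2 = 9/56; a_3 = 9/560; a_4 = 27/29120


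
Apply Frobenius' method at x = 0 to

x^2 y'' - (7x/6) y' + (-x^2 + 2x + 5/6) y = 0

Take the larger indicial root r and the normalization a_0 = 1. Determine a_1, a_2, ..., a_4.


Write in Frobenius form y'' + (p(x)/x) y' + (q(x)/x^2) y = 0:
  p(x) = -7/6,  q(x) = -x^2 + 2x + 5/6.
Indicial equation: r(r-1) + (-7/6) r + (5/6) = 0 -> roots r_1 = 5/3, r_2 = 1/2.
Take r = r_1 = 5/3. Let y(x) = x^r sum_{n>=0} a_n x^n with a_0 = 1.
Substitute y = x^r sum a_n x^n and match x^{r+n}. The recurrence is
  D(n) a_n + 2 a_{n-1} - 1 a_{n-2} = 0,  where D(n) = (r+n)(r+n-1) + (-7/6)(r+n) + (5/6).
  a_n = [-2 a_{n-1} + 1 a_{n-2}] / D(n).
Since the indicial polynomial factors as (r - r_1)(r - r_2), D(n) = (r_1 + n - r_1)(r_1 + n - r_2) = n(n + 7/6).
Evaluating step by step (a_0 = 1):
  n = 1: D(1) = 1(1 + 7/6) = 13/6; numerator = -2(1) = -2; a_1 = (-2)/(13/6) = -12/13
  n = 2: D(2) = 2(2 + 7/6) = 19/3; numerator = -2(-12/13) + 1(1) = 37/13; a_2 = (37/13)/(19/3) = 111/247
  n = 3: D(3) = 3(3 + 7/6) = 25/2; numerator = -2(111/247) + 1(-12/13) = -450/247; a_3 = (-450/247)/(25/2) = -36/247
  n = 4: D(4) = 4(4 + 7/6) = 62/3; numerator = -2(-36/247) + 1(111/247) = 183/247; a_4 = (183/247)/(62/3) = 549/15314

r = 5/3; a_0 = 1; a_1 = -12/13; a_2 = 111/247; a_3 = -36/247; a_4 = 549/15314


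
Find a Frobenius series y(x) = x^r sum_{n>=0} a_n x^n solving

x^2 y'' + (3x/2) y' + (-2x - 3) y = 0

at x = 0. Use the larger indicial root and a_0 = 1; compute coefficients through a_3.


Write in Frobenius form y'' + (p(x)/x) y' + (q(x)/x^2) y = 0:
  p(x) = 3/2,  q(x) = -2x - 3.
Indicial equation: r(r-1) + (3/2) r + (-3) = 0 -> roots r_1 = 3/2, r_2 = -2.
Take r = r_1 = 3/2. Let y(x) = x^r sum_{n>=0} a_n x^n with a_0 = 1.
Substitute y = x^r sum a_n x^n and match x^{r+n}. The recurrence is
  D(n) a_n - 2 a_{n-1} = 0,  where D(n) = (r+n)(r+n-1) + (3/2)(r+n) + (-3).
  a_n = 2 / D(n) * a_{n-1}.
Since the indicial polynomial factors as (r - r_1)(r - r_2), D(n) = (r_1 + n - r_1)(r_1 + n - r_2) = n(n + 7/2).
Evaluating step by step (a_0 = 1):
  n = 1: D(1) = 1(1 + 7/2) = 9/2; numerator = 2(1) = 2; a_1 = (2)/(9/2) = 4/9
  n = 2: D(2) = 2(2 + 7/2) = 11; numerator = 2(4/9) = 8/9; a_2 = (8/9)/(11) = 8/99
  n = 3: D(3) = 3(3 + 7/2) = 39/2; numerator = 2(8/99) = 16/99; a_3 = (16/99)/(39/2) = 32/3861

r = 3/2; a_0 = 1; a_1 = 4/9; a_2 = 8/99; a_3 = 32/3861


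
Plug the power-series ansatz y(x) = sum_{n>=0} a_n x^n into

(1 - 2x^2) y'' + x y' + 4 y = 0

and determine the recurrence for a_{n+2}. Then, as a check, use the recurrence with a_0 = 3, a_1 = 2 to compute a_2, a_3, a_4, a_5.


Substitute y = sum_n a_n x^n.
(1 - 2 x^2) y'' contributes (n+2)(n+1) a_{n+2} - 2 n(n-1) a_n at x^n.
x y'(x) contributes n a_n at x^n.
4 y(x) contributes 4 a_n at x^n.
Matching x^n: (n+2)(n+1) a_{n+2} + (-2 n(n-1) + n + 4) a_n = 0.
Thus a_{n+2} = (2 n(n-1) - n - 4) / ((n+1)(n+2)) * a_n.

Check with a_0 = 3, a_1 = 2 (apply the recurrence for n = 0, 1, 2, 3): a_0 = 3, a_1 = 2, a_2 = -6, a_3 = -5/3, a_4 = 1, a_5 = -5/12.

a_(n+2) = (2 n(n-1) - n - 4) / ((n+1)(n+2)) * a_n; check: a_0 = 3, a_1 = 2, a_2 = -6, a_3 = -5/3, a_4 = 1, a_5 = -5/12


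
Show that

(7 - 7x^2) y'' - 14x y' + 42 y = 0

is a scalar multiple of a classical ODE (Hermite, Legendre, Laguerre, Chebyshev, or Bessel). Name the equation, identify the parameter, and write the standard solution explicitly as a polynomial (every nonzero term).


All three coefficients share the factor 7; dividing through by 7 gives  (1 - x^2) y'' - 2x y' + 6 y = 0.
This matches the Legendre equation (1 - x^2) y'' - 2x y' + n(n+1) y = 0 (note the -2x y' term) with n(n+1) = 6, so n = 2; the polynomial solution is P_2(x).
With y = sum_k a_k x^k, matching x^k gives (k+2)(k+1) a_{k+2} = [k(k+1) - n(n+1)] a_k = (k - 2)(k + 3) a_k. The right side vanishes at k = 2, so the series with the parity of 2 terminates at degree 2.
Standard normalization (P_n(1) = 1): leading coefficient (2n)!/(2^n (n!)^2) = 24/(4*4) = 3/2, so a_2 = 3/2. Work downward with a_k = (k+1)(k+2) a_{k+2} / ((k - 2)(k + 3)):
  a_0 = (1)(2)(3/2) / ((0 - 2)(0 + 3)) = 3/(-6) = -1/2
Hence P_2(x) = 3 x^2/2 - 1/2.

P_2(x); series = 3 x^2/2 - 1/2


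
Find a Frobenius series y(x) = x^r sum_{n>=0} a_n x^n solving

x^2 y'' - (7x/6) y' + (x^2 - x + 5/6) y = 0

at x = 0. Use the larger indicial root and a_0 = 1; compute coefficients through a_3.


Write in Frobenius form y'' + (p(x)/x) y' + (q(x)/x^2) y = 0:
  p(x) = -7/6,  q(x) = x^2 - x + 5/6.
Indicial equation: r(r-1) + (-7/6) r + (5/6) = 0 -> roots r_1 = 5/3, r_2 = 1/2.
Take r = r_1 = 5/3. Let y(x) = x^r sum_{n>=0} a_n x^n with a_0 = 1.
Substitute y = x^r sum a_n x^n and match x^{r+n}. The recurrence is
  D(n) a_n - 1 a_{n-1} + 1 a_{n-2} = 0,  where D(n) = (r+n)(r+n-1) + (-7/6)(r+n) + (5/6).
  a_n = [1 a_{n-1} - 1 a_{n-2}] / D(n).
Since the indicial polynomial factors as (r - r_1)(r - r_2), D(n) = (r_1 + n - r_1)(r_1 + n - r_2) = n(n + 7/6).
Evaluating step by step (a_0 = 1):
  n = 1: D(1) = 1(1 + 7/6) = 13/6; numerator = 1(1) = 1; a_1 = (1)/(13/6) = 6/13
  n = 2: D(2) = 2(2 + 7/6) = 19/3; numerator = 1(6/13) - 1(1) = -7/13; a_2 = (-7/13)/(19/3) = -21/247
  n = 3: D(3) = 3(3 + 7/6) = 25/2; numerator = 1(-21/247) - 1(6/13) = -135/247; a_3 = (-135/247)/(25/2) = -54/1235

r = 5/3; a_0 = 1; a_1 = 6/13; a_2 = -21/247; a_3 = -54/1235


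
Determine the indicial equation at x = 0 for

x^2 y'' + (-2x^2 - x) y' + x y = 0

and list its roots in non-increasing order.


Divide by x^2 to reach normal form y'' + P_1(x) y' + P_2(x) y = 0 with P_1(x) = -2 - 1/x and P_2(x) = 1/x.
x = 0 is a singular point because the y'-coefficient -2 - 1/x has a pole at x = 0 and the y-coefficient 1/x has a pole at x = 0.
It is a regular singular point because x P_1(x) = p(x) = -2x - 1 and x^2 P_2(x) = q(x) = x are polynomials, hence analytic at x = 0.
p(0) = -1,  q(0) = 0.
Indicial equation: r(r-1) + p(0) r + q(0) = 0, i.e. r^2 + (p(0) - 1) r + q(0) = 0, i.e. r^2 - 2 r = 0.
Discriminant: (-2)^2 - 4(0) = 4, so r = (2 ± 2)/2.
Solving: r_1 = 2, r_2 = 0.

indicial: r^2 - 2 r = 0; roots r_1 = 2, r_2 = 0


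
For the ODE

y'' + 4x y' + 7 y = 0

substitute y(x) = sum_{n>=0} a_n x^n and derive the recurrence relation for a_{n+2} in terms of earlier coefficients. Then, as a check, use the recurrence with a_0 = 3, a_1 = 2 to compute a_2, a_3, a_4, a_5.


Substitute y = sum_n a_n x^n.
y''(x) has coefficient (n+2)(n+1) a_{n+2} at x^n;
4 x y'(x) has coefficient 4 n a_n at x^n (shift);
7 y(x) has coefficient 7 a_n at x^n.
Matching x^n: (n+2)(n+1) a_{n+2} + (4n + 7) a_n = 0.
Thus a_{n+2} = (-4n - 7) / ((n+1)(n+2)) * a_n.

Check with a_0 = 3, a_1 = 2 (apply the recurrence for n = 0, 1, 2, 3): a_0 = 3, a_1 = 2, a_2 = -21/2, a_3 = -11/3, a_4 = 105/8, a_5 = 209/60.

a_(n+2) = (-4n - 7) / ((n+1)(n+2)) * a_n; check: a_0 = 3, a_1 = 2, a_2 = -21/2, a_3 = -11/3, a_4 = 105/8, a_5 = 209/60


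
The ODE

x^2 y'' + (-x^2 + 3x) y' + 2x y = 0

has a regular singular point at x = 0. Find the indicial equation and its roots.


Divide by x^2 to reach normal form y'' + P_1(x) y' + P_2(x) y = 0 with P_1(x) = -1 + 3/x and P_2(x) = 2/x.
x = 0 is a singular point because the y'-coefficient -1 + 3/x has a pole at x = 0 and the y-coefficient 2/x has a pole at x = 0.
It is a regular singular point because x P_1(x) = p(x) = 3 - x and x^2 P_2(x) = q(x) = 2x are polynomials, hence analytic at x = 0.
p(0) = 3,  q(0) = 0.
Indicial equation: r(r-1) + p(0) r + q(0) = 0, i.e. r^2 + (p(0) - 1) r + q(0) = 0, i.e. r^2 + 2 r = 0.
Discriminant: (2)^2 - 4(0) = 4, so r = (-2 ± 2)/2.
Solving: r_1 = 0, r_2 = -2.

indicial: r^2 + 2 r = 0; roots r_1 = 0, r_2 = -2


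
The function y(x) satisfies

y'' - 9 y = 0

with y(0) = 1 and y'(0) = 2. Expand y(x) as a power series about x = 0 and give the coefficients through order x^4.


Ansatz: y(x) = sum_{n>=0} a_n x^n, so y'(x) = sum_{n>=1} n a_n x^(n-1) and y''(x) = sum_{n>=2} n(n-1) a_n x^(n-2).
Substitute into P(x) y'' + Q(x) y' + R(x) y = 0 with P(x) = 1, Q(x) = 0, R(x) = -9, and match powers of x.
Initial conditions: a_0 = 1, a_1 = 2.
Setting the coefficient of each power of x to zero and solving order by order (substituting the coefficients already found):
  x^0: 2 a_2 - 9 a_0 = 0  ->  2 a_2 = 9 a_0 = 9  ->  a_2 = 9/2
  x^1: 6 a_3 - 9 a_1 = 0  ->  6 a_3 = 9 a_1 = 18  ->  a_3 = 3
  x^2: 12 a_4 - 9 a_2 = 0  ->  12 a_4 = 9 a_2 = 81/2  ->  a_4 = 27/8
Truncated series: y(x) = 1 + 2 x + (9/2) x^2 + 3 x^3 + (27/8) x^4 + O(x^5).

a_0 = 1; a_1 = 2; a_2 = 9/2; a_3 = 3; a_4 = 27/8


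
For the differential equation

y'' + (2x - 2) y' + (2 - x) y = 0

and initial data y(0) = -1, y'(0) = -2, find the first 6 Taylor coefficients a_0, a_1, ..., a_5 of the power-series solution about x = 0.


Ansatz: y(x) = sum_{n>=0} a_n x^n, so y'(x) = sum_{n>=1} n a_n x^(n-1) and y''(x) = sum_{n>=2} n(n-1) a_n x^(n-2).
Substitute into P(x) y'' + Q(x) y' + R(x) y = 0 with P(x) = 1, Q(x) = 2x - 2, R(x) = 2 - x, and match powers of x.
Initial conditions: a_0 = -1, a_1 = -2.
Setting the coefficient of each power of x to zero and solving order by order (substituting the coefficients already found):
  x^0: 2 a_2 - 2 a_1 + 2 a_0 = 0  ->  2 a_2 = 2 a_1 - 2 a_0 = -2  ->  a_2 = -1
  x^1: 6 a_3 - 4 a_2 + 4 a_1 - a_0 = 0  ->  6 a_3 = 4 a_2 - 4 a_1 + a_0 = 3  ->  a_3 = 1/2
  x^2: 12 a_4 - 6 a_3 + 6 a_2 - a_1 = 0  ->  12 a_4 = 6 a_3 - 6 a_2 + a_1 = 7  ->  a_4 = 7/12
  x^3: 20 a_5 - 8 a_4 + 8 a_3 - a_2 = 0  ->  20 a_5 = 8 a_4 - 8 a_3 + a_2 = -1/3  ->  a_5 = -1/60
Truncated series: y(x) = -1 - 2 x - x^2 + (1/2) x^3 + (7/12) x^4 - (1/60) x^5 + O(x^6).

a_0 = -1; a_1 = -2; a_2 = -1; a_3 = 1/2; a_4 = 7/12; a_5 = -1/60


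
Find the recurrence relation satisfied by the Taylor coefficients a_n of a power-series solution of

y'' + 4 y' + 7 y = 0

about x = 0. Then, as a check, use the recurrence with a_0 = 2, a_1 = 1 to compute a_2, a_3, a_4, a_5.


Substitute y = sum_n a_n x^n.
y''(x) has coefficient (n+2)(n+1) a_{n+2} at x^n;
4 y'(x) has coefficient 4 (n+1) a_{n+1} at x^n;
7 y(x) has coefficient 7 a_n at x^n.
Matching x^n: (n+2)(n+1) a_{n+2} + 4 (n+1) a_{n+1} + 7 a_n = 0.
Thus a_{n+2} = [-4 (n+1) a_{n+1} - 7 a_n] / ((n+1)(n+2)).

Check with a_0 = 2, a_1 = 1 (apply the recurrence for n = 0, 1, 2, 3): a_0 = 2, a_1 = 1, a_2 = -9, a_3 = 65/6, a_4 = -67/12, a_5 = 27/40.

a_(n+2) = [-4 (n+1) a_(n+1) - 7 a_n] / ((n+1)(n+2)); check: a_0 = 2, a_1 = 1, a_2 = -9, a_3 = 65/6, a_4 = -67/12, a_5 = 27/40


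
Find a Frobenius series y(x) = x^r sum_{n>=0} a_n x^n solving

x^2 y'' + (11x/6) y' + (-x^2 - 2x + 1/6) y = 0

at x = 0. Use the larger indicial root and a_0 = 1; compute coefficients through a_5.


Write in Frobenius form y'' + (p(x)/x) y' + (q(x)/x^2) y = 0:
  p(x) = 11/6,  q(x) = -x^2 - 2x + 1/6.
Indicial equation: r(r-1) + (11/6) r + (1/6) = 0 -> roots r_1 = -1/3, r_2 = -1/2.
Take r = r_1 = -1/3. Let y(x) = x^r sum_{n>=0} a_n x^n with a_0 = 1.
Substitute y = x^r sum a_n x^n and match x^{r+n}. The recurrence is
  D(n) a_n - 2 a_{n-1} - 1 a_{n-2} = 0,  where D(n) = (r+n)(r+n-1) + (11/6)(r+n) + (1/6).
  a_n = [2 a_{n-1} + 1 a_{n-2}] / D(n).
Since the indicial polynomial factors as (r - r_1)(r - r_2), D(n) = (r_1 + n - r_1)(r_1 + n - r_2) = n(n + 1/6).
Evaluating step by step (a_0 = 1):
  n = 1: D(1) = 1(1 + 1/6) = 7/6; numerator = 2(1) = 2; a_1 = (2)/(7/6) = 12/7
  n = 2: D(2) = 2(2 + 1/6) = 13/3; numerator = 2(12/7) + 1(1) = 31/7; a_2 = (31/7)/(13/3) = 93/91
  n = 3: D(3) = 3(3 + 1/6) = 19/2; numerator = 2(93/91) + 1(12/7) = 342/91; a_3 = (342/91)/(19/2) = 36/91
  n = 4: D(4) = 4(4 + 1/6) = 50/3; numerator = 2(36/91) + 1(93/91) = 165/91; a_4 = (165/91)/(50/3) = 99/910
  n = 5: D(5) = 5(5 + 1/6) = 155/6; numerator = 2(99/910) + 1(36/91) = 279/455; a_5 = (279/455)/(155/6) = 54/2275

r = -1/3; a_0 = 1; a_1 = 12/7; a_2 = 93/91; a_3 = 36/91; a_4 = 99/910; a_5 = 54/2275


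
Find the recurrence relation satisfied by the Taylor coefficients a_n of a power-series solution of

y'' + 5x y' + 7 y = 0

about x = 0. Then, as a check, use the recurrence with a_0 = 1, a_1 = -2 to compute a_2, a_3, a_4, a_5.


Substitute y = sum_n a_n x^n.
y''(x) has coefficient (n+2)(n+1) a_{n+2} at x^n;
5 x y'(x) has coefficient 5 n a_n at x^n (shift);
7 y(x) has coefficient 7 a_n at x^n.
Matching x^n: (n+2)(n+1) a_{n+2} + (5n + 7) a_n = 0.
Thus a_{n+2} = (-5n - 7) / ((n+1)(n+2)) * a_n.

Check with a_0 = 1, a_1 = -2 (apply the recurrence for n = 0, 1, 2, 3): a_0 = 1, a_1 = -2, a_2 = -7/2, a_3 = 4, a_4 = 119/24, a_5 = -22/5.

a_(n+2) = (-5n - 7) / ((n+1)(n+2)) * a_n; check: a_0 = 1, a_1 = -2, a_2 = -7/2, a_3 = 4, a_4 = 119/24, a_5 = -22/5


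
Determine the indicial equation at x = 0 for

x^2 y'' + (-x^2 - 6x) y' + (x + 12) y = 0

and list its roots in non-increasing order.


Divide by x^2 to reach normal form y'' + P_1(x) y' + P_2(x) y = 0 with P_1(x) = -1 - 6/x and P_2(x) = 1/x + 12/x^2.
x = 0 is a singular point because the y'-coefficient -1 - 6/x has a pole at x = 0 and the y-coefficient 1/x + 12/x^2 has a pole at x = 0.
It is a regular singular point because x P_1(x) = p(x) = -x - 6 and x^2 P_2(x) = q(x) = x + 12 are polynomials, hence analytic at x = 0.
p(0) = -6,  q(0) = 12.
Indicial equation: r(r-1) + p(0) r + q(0) = 0, i.e. r^2 + (p(0) - 1) r + q(0) = 0, i.e. r^2 - 7 r + 12 = 0.
Discriminant: (-7)^2 - 4(12) = 1, so r = (7 ± 1)/2.
Solving: r_1 = 4, r_2 = 3.

indicial: r^2 - 7 r + 12 = 0; roots r_1 = 4, r_2 = 3


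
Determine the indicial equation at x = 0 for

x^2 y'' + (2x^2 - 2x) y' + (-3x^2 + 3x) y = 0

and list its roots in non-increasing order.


Divide by x^2 to reach normal form y'' + P_1(x) y' + P_2(x) y = 0 with P_1(x) = 2 - 2/x and P_2(x) = -3 + 3/x.
x = 0 is a singular point because the y'-coefficient 2 - 2/x has a pole at x = 0 and the y-coefficient -3 + 3/x has a pole at x = 0.
It is a regular singular point because x P_1(x) = p(x) = 2x - 2 and x^2 P_2(x) = q(x) = -3x^2 + 3x are polynomials, hence analytic at x = 0.
p(0) = -2,  q(0) = 0.
Indicial equation: r(r-1) + p(0) r + q(0) = 0, i.e. r^2 + (p(0) - 1) r + q(0) = 0, i.e. r^2 - 3 r = 0.
Discriminant: (-3)^2 - 4(0) = 9, so r = (3 ± 3)/2.
Solving: r_1 = 3, r_2 = 0.

indicial: r^2 - 3 r = 0; roots r_1 = 3, r_2 = 0


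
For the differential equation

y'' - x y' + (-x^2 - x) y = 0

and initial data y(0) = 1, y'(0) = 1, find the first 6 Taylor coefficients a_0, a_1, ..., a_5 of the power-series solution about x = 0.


Ansatz: y(x) = sum_{n>=0} a_n x^n, so y'(x) = sum_{n>=1} n a_n x^(n-1) and y''(x) = sum_{n>=2} n(n-1) a_n x^(n-2).
Substitute into P(x) y'' + Q(x) y' + R(x) y = 0 with P(x) = 1, Q(x) = -x, R(x) = -x^2 - x, and match powers of x.
Initial conditions: a_0 = 1, a_1 = 1.
Setting the coefficient of each power of x to zero and solving order by order (substituting the coefficients already found):
  x^0: 2 a_2 = 0  ->  a_2 = 0
  x^1: 6 a_3 - a_1 - a_0 = 0  ->  6 a_3 = a_1 + a_0 = 2  ->  a_3 = 1/3
  x^2: 12 a_4 - 2 a_2 - a_1 - a_0 = 0  ->  12 a_4 = 2 a_2 + a_1 + a_0 = 2  ->  a_4 = 1/6
  x^3: 20 a_5 - 3 a_3 - a_2 - a_1 = 0  ->  20 a_5 = 3 a_3 + a_2 + a_1 = 2  ->  a_5 = 1/10
Truncated series: y(x) = 1 + x + (1/3) x^3 + (1/6) x^4 + (1/10) x^5 + O(x^6).

a_0 = 1; a_1 = 1; a_2 = 0; a_3 = 1/3; a_4 = 1/6; a_5 = 1/10


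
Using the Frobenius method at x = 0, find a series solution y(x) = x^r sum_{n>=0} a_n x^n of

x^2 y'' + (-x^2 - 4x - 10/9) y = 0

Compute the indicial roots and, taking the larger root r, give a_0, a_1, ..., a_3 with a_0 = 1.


Write in Frobenius form y'' + (p(x)/x) y' + (q(x)/x^2) y = 0:
  p(x) = 0,  q(x) = -x^2 - 4x - 10/9.
Indicial equation: r(r-1) + (0) r + (-10/9) = 0 -> roots r_1 = 5/3, r_2 = -2/3.
Take r = r_1 = 5/3. Let y(x) = x^r sum_{n>=0} a_n x^n with a_0 = 1.
Substitute y = x^r sum a_n x^n and match x^{r+n}. The recurrence is
  D(n) a_n - 4 a_{n-1} - 1 a_{n-2} = 0,  where D(n) = (r+n)(r+n-1) + (0)(r+n) + (-10/9).
  a_n = [4 a_{n-1} + 1 a_{n-2}] / D(n).
Since the indicial polynomial factors as (r - r_1)(r - r_2), D(n) = (r_1 + n - r_1)(r_1 + n - r_2) = n(n + 7/3).
Evaluating step by step (a_0 = 1):
  n = 1: D(1) = 1(1 + 7/3) = 10/3; numerator = 4(1) = 4; a_1 = (4)/(10/3) = 6/5
  n = 2: D(2) = 2(2 + 7/3) = 26/3; numerator = 4(6/5) + 1(1) = 29/5; a_2 = (29/5)/(26/3) = 87/130
  n = 3: D(3) = 3(3 + 7/3) = 16; numerator = 4(87/130) + 1(6/5) = 252/65; a_3 = (252/65)/(16) = 63/260

r = 5/3; a_0 = 1; a_1 = 6/5; a_2 = 87/130; a_3 = 63/260


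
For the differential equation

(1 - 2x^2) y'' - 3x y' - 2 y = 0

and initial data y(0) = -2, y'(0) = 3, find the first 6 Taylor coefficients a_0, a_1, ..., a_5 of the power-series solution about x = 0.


Ansatz: y(x) = sum_{n>=0} a_n x^n, so y'(x) = sum_{n>=1} n a_n x^(n-1) and y''(x) = sum_{n>=2} n(n-1) a_n x^(n-2).
Substitute into P(x) y'' + Q(x) y' + R(x) y = 0 with P(x) = 1 - 2x^2, Q(x) = -3x, R(x) = -2, and match powers of x.
Initial conditions: a_0 = -2, a_1 = 3.
Setting the coefficient of each power of x to zero and solving order by order (substituting the coefficients already found):
  x^0: 2 a_2 - 2 a_0 = 0  ->  2 a_2 = 2 a_0 = -4  ->  a_2 = -2
  x^1: 6 a_3 - 5 a_1 = 0  ->  6 a_3 = 5 a_1 = 15  ->  a_3 = 5/2
  x^2: 12 a_4 - 12 a_2 = 0  ->  12 a_4 = 12 a_2 = -24  ->  a_4 = -2
  x^3: 20 a_5 - 23 a_3 = 0  ->  20 a_5 = 23 a_3 = 115/2  ->  a_5 = 23/8
Truncated series: y(x) = -2 + 3 x - 2 x^2 + (5/2) x^3 - 2 x^4 + (23/8) x^5 + O(x^6).

a_0 = -2; a_1 = 3; a_2 = -2; a_3 = 5/2; a_4 = -2; a_5 = 23/8


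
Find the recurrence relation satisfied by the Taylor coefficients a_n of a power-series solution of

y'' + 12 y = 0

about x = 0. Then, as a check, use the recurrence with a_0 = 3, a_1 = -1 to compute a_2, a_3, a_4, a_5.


Substitute y = sum_n a_n x^n into y'' + (const) y = 0.
y''(x) = sum_{n>=0} (n+2)(n+1) a_{n+2} x^n.
The ODE becomes sum_n [(n+2)(n+1) a_{n+2} + 12 a_n] x^n = 0.
Setting each coefficient to zero gives the recurrence:
  (n+2)(n+1) a_{n+2} + 12 a_n = 0,
  a_{n+2} = -12 / ((n+1)(n+2)) a_n.

Check with a_0 = 3, a_1 = -1 (apply the recurrence for n = 0, 1, 2, 3): a_0 = 3, a_1 = -1, a_2 = -18, a_3 = 2, a_4 = 18, a_5 = -6/5.

a_{n+2} = -12/((n+1)(n+2)) * a_n; check: a_0 = 3, a_1 = -1, a_2 = -18, a_3 = 2, a_4 = 18, a_5 = -6/5


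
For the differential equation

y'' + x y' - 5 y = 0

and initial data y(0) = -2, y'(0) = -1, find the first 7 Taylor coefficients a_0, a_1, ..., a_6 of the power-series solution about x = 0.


Ansatz: y(x) = sum_{n>=0} a_n x^n, so y'(x) = sum_{n>=1} n a_n x^(n-1) and y''(x) = sum_{n>=2} n(n-1) a_n x^(n-2).
Substitute into P(x) y'' + Q(x) y' + R(x) y = 0 with P(x) = 1, Q(x) = x, R(x) = -5, and match powers of x.
Initial conditions: a_0 = -2, a_1 = -1.
Setting the coefficient of each power of x to zero and solving order by order (substituting the coefficients already found):
  x^0: 2 a_2 - 5 a_0 = 0  ->  2 a_2 = 5 a_0 = -10  ->  a_2 = -5
  x^1: 6 a_3 - 4 a_1 = 0  ->  6 a_3 = 4 a_1 = -4  ->  a_3 = -2/3
  x^2: 12 a_4 - 3 a_2 = 0  ->  12 a_4 = 3 a_2 = -15  ->  a_4 = -5/4
  x^3: 20 a_5 - 2 a_3 = 0  ->  20 a_5 = 2 a_3 = -4/3  ->  a_5 = -1/15
  x^4: 30 a_6 - a_4 = 0  ->  30 a_6 = a_4 = -5/4  ->  a_6 = -1/24
Truncated series: y(x) = -2 - x - 5 x^2 - (2/3) x^3 - (5/4) x^4 - (1/15) x^5 - (1/24) x^6 + O(x^7).

a_0 = -2; a_1 = -1; a_2 = -5; a_3 = -2/3; a_4 = -5/4; a_5 = -1/15; a_6 = -1/24


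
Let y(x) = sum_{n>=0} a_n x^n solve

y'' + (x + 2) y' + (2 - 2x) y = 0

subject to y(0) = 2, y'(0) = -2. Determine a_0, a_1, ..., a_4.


Ansatz: y(x) = sum_{n>=0} a_n x^n, so y'(x) = sum_{n>=1} n a_n x^(n-1) and y''(x) = sum_{n>=2} n(n-1) a_n x^(n-2).
Substitute into P(x) y'' + Q(x) y' + R(x) y = 0 with P(x) = 1, Q(x) = x + 2, R(x) = 2 - 2x, and match powers of x.
Initial conditions: a_0 = 2, a_1 = -2.
Setting the coefficient of each power of x to zero and solving order by order (substituting the coefficients already found):
  x^0: 2 a_2 + 2 a_1 + 2 a_0 = 0  ->  2 a_2 = -2 a_1 - 2 a_0 = 0  ->  a_2 = 0
  x^1: 6 a_3 + 4 a_2 + 3 a_1 - 2 a_0 = 0  ->  6 a_3 = -4 a_2 - 3 a_1 + 2 a_0 = 10  ->  a_3 = 5/3
  x^2: 12 a_4 + 6 a_3 + 4 a_2 - 2 a_1 = 0  ->  12 a_4 = -6 a_3 - 4 a_2 + 2 a_1 = -14  ->  a_4 = -7/6
Truncated series: y(x) = 2 - 2 x + (5/3) x^3 - (7/6) x^4 + O(x^5).

a_0 = 2; a_1 = -2; a_2 = 0; a_3 = 5/3; a_4 = -7/6


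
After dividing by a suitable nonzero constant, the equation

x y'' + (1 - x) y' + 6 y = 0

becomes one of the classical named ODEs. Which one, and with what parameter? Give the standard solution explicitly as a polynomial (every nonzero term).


The equation is already in a standard form:  x y'' + (1 - x) y' + 6 y = 0.
This matches the Laguerre equation x y'' + (1 - x) y' + n y = 0 with n = 6; the polynomial solution is L_6(x).
With y = sum_k a_k x^k, matching x^k gives (k+1)k a_{k+1} + (k+1) a_{k+1} - k a_k + n a_k = 0, i.e. (k+1)^2 a_{k+1} = (k - n) a_k = (k - 6) a_k. The right side vanishes at k = 6, so the series terminates at degree 6.
Standard normalization L_n(0) = 1 gives a_0 = 1. Work upward with a_{k+1} = (k - 6) a_k / (k+1)^2:
  a_1 = (0 - 6)(1) / 1^2 = -6/1 = -6
  a_2 = (1 - 6)(-6) / 2^2 = 30/4 = 15/2
  a_3 = (2 - 6)(15/2) / 3^2 = -30/9 = -10/3
  a_4 = (3 - 6)(-10/3) / 4^2 = 10/16 = 5/8
  a_5 = (4 - 6)(5/8) / 5^2 = (-5/4)/25 = -1/20
  a_6 = (5 - 6)(-1/20) / 6^2 = (1/20)/36 = 1/720
Hence L_6(x) = x^6/720 - x^5/20 + 5 x^4/8 - 10 x^3/3 + 15 x^2/2 - 6 x + 1.

L_6(x); series = x^6/720 - x^5/20 + 5 x^4/8 - 10 x^3/3 + 15 x^2/2 - 6 x + 1


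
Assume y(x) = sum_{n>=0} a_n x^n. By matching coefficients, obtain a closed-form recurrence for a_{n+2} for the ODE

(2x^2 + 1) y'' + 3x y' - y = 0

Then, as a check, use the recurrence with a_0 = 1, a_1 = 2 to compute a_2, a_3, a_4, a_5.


Substitute y = sum_n a_n x^n.
(1 + 2 x^2) y'' contributes (n+2)(n+1) a_{n+2} + 2 n(n-1) a_n at x^n.
3 x y'(x) contributes 3 n a_n at x^n.
-y(x) contributes -1 a_n at x^n.
Matching x^n: (n+2)(n+1) a_{n+2} + (2 n(n-1) + 3 n - 1) a_n = 0.
Thus a_{n+2} = (-2 n(n-1) - 3 n + 1) / ((n+1)(n+2)) * a_n.

Check with a_0 = 1, a_1 = 2 (apply the recurrence for n = 0, 1, 2, 3): a_0 = 1, a_1 = 2, a_2 = 1/2, a_3 = -2/3, a_4 = -3/8, a_5 = 2/3.

a_(n+2) = (-2 n(n-1) - 3 n + 1) / ((n+1)(n+2)) * a_n; check: a_0 = 1, a_1 = 2, a_2 = 1/2, a_3 = -2/3, a_4 = -3/8, a_5 = 2/3


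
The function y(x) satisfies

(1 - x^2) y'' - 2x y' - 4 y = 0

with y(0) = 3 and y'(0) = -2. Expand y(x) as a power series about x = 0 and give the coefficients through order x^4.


Ansatz: y(x) = sum_{n>=0} a_n x^n, so y'(x) = sum_{n>=1} n a_n x^(n-1) and y''(x) = sum_{n>=2} n(n-1) a_n x^(n-2).
Substitute into P(x) y'' + Q(x) y' + R(x) y = 0 with P(x) = 1 - x^2, Q(x) = -2x, R(x) = -4, and match powers of x.
Initial conditions: a_0 = 3, a_1 = -2.
Setting the coefficient of each power of x to zero and solving order by order (substituting the coefficients already found):
  x^0: 2 a_2 - 4 a_0 = 0  ->  2 a_2 = 4 a_0 = 12  ->  a_2 = 6
  x^1: 6 a_3 - 6 a_1 = 0  ->  6 a_3 = 6 a_1 = -12  ->  a_3 = -2
  x^2: 12 a_4 - 10 a_2 = 0  ->  12 a_4 = 10 a_2 = 60  ->  a_4 = 5
Truncated series: y(x) = 3 - 2 x + 6 x^2 - 2 x^3 + 5 x^4 + O(x^5).

a_0 = 3; a_1 = -2; a_2 = 6; a_3 = -2; a_4 = 5


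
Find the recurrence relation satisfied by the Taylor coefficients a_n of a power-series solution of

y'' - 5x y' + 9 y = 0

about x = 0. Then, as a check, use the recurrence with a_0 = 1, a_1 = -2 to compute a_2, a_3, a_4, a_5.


Substitute y = sum_n a_n x^n.
y''(x) has coefficient (n+2)(n+1) a_{n+2} at x^n;
-5 x y'(x) has coefficient -5 n a_n at x^n (shift);
9 y(x) has coefficient 9 a_n at x^n.
Matching x^n: (n+2)(n+1) a_{n+2} + (-5n + 9) a_n = 0.
Thus a_{n+2} = (5n - 9) / ((n+1)(n+2)) * a_n.

Check with a_0 = 1, a_1 = -2 (apply the recurrence for n = 0, 1, 2, 3): a_0 = 1, a_1 = -2, a_2 = -9/2, a_3 = 4/3, a_4 = -3/8, a_5 = 2/5.

a_(n+2) = (5n - 9) / ((n+1)(n+2)) * a_n; check: a_0 = 1, a_1 = -2, a_2 = -9/2, a_3 = 4/3, a_4 = -3/8, a_5 = 2/5


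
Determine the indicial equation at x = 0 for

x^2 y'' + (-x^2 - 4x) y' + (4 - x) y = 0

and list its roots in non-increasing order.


Divide by x^2 to reach normal form y'' + P_1(x) y' + P_2(x) y = 0 with P_1(x) = -1 - 4/x and P_2(x) = -1/x + 4/x^2.
x = 0 is a singular point because the y'-coefficient -1 - 4/x has a pole at x = 0 and the y-coefficient -1/x + 4/x^2 has a pole at x = 0.
It is a regular singular point because x P_1(x) = p(x) = -x - 4 and x^2 P_2(x) = q(x) = 4 - x are polynomials, hence analytic at x = 0.
p(0) = -4,  q(0) = 4.
Indicial equation: r(r-1) + p(0) r + q(0) = 0, i.e. r^2 + (p(0) - 1) r + q(0) = 0, i.e. r^2 - 5 r + 4 = 0.
Discriminant: (-5)^2 - 4(4) = 9, so r = (5 ± 3)/2.
Solving: r_1 = 4, r_2 = 1.

indicial: r^2 - 5 r + 4 = 0; roots r_1 = 4, r_2 = 1


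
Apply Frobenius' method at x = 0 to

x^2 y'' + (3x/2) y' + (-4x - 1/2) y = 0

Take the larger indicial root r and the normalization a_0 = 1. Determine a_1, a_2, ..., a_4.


Write in Frobenius form y'' + (p(x)/x) y' + (q(x)/x^2) y = 0:
  p(x) = 3/2,  q(x) = -4x - 1/2.
Indicial equation: r(r-1) + (3/2) r + (-1/2) = 0 -> roots r_1 = 1/2, r_2 = -1.
Take r = r_1 = 1/2. Let y(x) = x^r sum_{n>=0} a_n x^n with a_0 = 1.
Substitute y = x^r sum a_n x^n and match x^{r+n}. The recurrence is
  D(n) a_n - 4 a_{n-1} = 0,  where D(n) = (r+n)(r+n-1) + (3/2)(r+n) + (-1/2).
  a_n = 4 / D(n) * a_{n-1}.
Since the indicial polynomial factors as (r - r_1)(r - r_2), D(n) = (r_1 + n - r_1)(r_1 + n - r_2) = n(n + 3/2).
Evaluating step by step (a_0 = 1):
  n = 1: D(1) = 1(1 + 3/2) = 5/2; numerator = 4(1) = 4; a_1 = (4)/(5/2) = 8/5
  n = 2: D(2) = 2(2 + 3/2) = 7; numerator = 4(8/5) = 32/5; a_2 = (32/5)/(7) = 32/35
  n = 3: D(3) = 3(3 + 3/2) = 27/2; numerator = 4(32/35) = 128/35; a_3 = (128/35)/(27/2) = 256/945
  n = 4: D(4) = 4(4 + 3/2) = 22; numerator = 4(256/945) = 1024/945; a_4 = (1024/945)/(22) = 512/10395

r = 1/2; a_0 = 1; a_1 = 8/5; a_2 = 32/35; a_3 = 256/945; a_4 = 512/10395


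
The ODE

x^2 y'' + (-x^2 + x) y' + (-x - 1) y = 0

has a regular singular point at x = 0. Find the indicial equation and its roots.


Divide by x^2 to reach normal form y'' + P_1(x) y' + P_2(x) y = 0 with P_1(x) = -1 + 1/x and P_2(x) = -1/x - 1/x^2.
x = 0 is a singular point because the y'-coefficient -1 + 1/x has a pole at x = 0 and the y-coefficient -1/x - 1/x^2 has a pole at x = 0.
It is a regular singular point because x P_1(x) = p(x) = 1 - x and x^2 P_2(x) = q(x) = -x - 1 are polynomials, hence analytic at x = 0.
p(0) = 1,  q(0) = -1.
Indicial equation: r(r-1) + p(0) r + q(0) = 0, i.e. r^2 + (p(0) - 1) r + q(0) = 0, i.e. r^2 - 1 = 0.
Discriminant: (0)^2 - 4(-1) = 4, so r = (0 ± 2)/2.
Solving: r_1 = 1, r_2 = -1.

indicial: r^2 - 1 = 0; roots r_1 = 1, r_2 = -1


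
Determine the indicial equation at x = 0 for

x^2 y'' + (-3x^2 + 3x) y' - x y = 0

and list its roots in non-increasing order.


Divide by x^2 to reach normal form y'' + P_1(x) y' + P_2(x) y = 0 with P_1(x) = -3 + 3/x and P_2(x) = -1/x.
x = 0 is a singular point because the y'-coefficient -3 + 3/x has a pole at x = 0 and the y-coefficient -1/x has a pole at x = 0.
It is a regular singular point because x P_1(x) = p(x) = 3 - 3x and x^2 P_2(x) = q(x) = -x are polynomials, hence analytic at x = 0.
p(0) = 3,  q(0) = 0.
Indicial equation: r(r-1) + p(0) r + q(0) = 0, i.e. r^2 + (p(0) - 1) r + q(0) = 0, i.e. r^2 + 2 r = 0.
Discriminant: (2)^2 - 4(0) = 4, so r = (-2 ± 2)/2.
Solving: r_1 = 0, r_2 = -2.

indicial: r^2 + 2 r = 0; roots r_1 = 0, r_2 = -2


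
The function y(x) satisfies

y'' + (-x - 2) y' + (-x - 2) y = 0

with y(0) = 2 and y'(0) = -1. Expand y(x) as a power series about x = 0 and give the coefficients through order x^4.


Ansatz: y(x) = sum_{n>=0} a_n x^n, so y'(x) = sum_{n>=1} n a_n x^(n-1) and y''(x) = sum_{n>=2} n(n-1) a_n x^(n-2).
Substitute into P(x) y'' + Q(x) y' + R(x) y = 0 with P(x) = 1, Q(x) = -x - 2, R(x) = -x - 2, and match powers of x.
Initial conditions: a_0 = 2, a_1 = -1.
Setting the coefficient of each power of x to zero and solving order by order (substituting the coefficients already found):
  x^0: 2 a_2 - 2 a_1 - 2 a_0 = 0  ->  2 a_2 = 2 a_1 + 2 a_0 = 2  ->  a_2 = 1
  x^1: 6 a_3 - 4 a_2 - 3 a_1 - a_0 = 0  ->  6 a_3 = 4 a_2 + 3 a_1 + a_0 = 3  ->  a_3 = 1/2
  x^2: 12 a_4 - 6 a_3 - 4 a_2 - a_1 = 0  ->  12 a_4 = 6 a_3 + 4 a_2 + a_1 = 6  ->  a_4 = 1/2
Truncated series: y(x) = 2 - x + x^2 + (1/2) x^3 + (1/2) x^4 + O(x^5).

a_0 = 2; a_1 = -1; a_2 = 1; a_3 = 1/2; a_4 = 1/2


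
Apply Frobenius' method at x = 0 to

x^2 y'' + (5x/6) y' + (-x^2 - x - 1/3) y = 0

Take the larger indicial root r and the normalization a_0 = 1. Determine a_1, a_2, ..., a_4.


Write in Frobenius form y'' + (p(x)/x) y' + (q(x)/x^2) y = 0:
  p(x) = 5/6,  q(x) = -x^2 - x - 1/3.
Indicial equation: r(r-1) + (5/6) r + (-1/3) = 0 -> roots r_1 = 2/3, r_2 = -1/2.
Take r = r_1 = 2/3. Let y(x) = x^r sum_{n>=0} a_n x^n with a_0 = 1.
Substitute y = x^r sum a_n x^n and match x^{r+n}. The recurrence is
  D(n) a_n - 1 a_{n-1} - 1 a_{n-2} = 0,  where D(n) = (r+n)(r+n-1) + (5/6)(r+n) + (-1/3).
  a_n = [1 a_{n-1} + 1 a_{n-2}] / D(n).
Since the indicial polynomial factors as (r - r_1)(r - r_2), D(n) = (r_1 + n - r_1)(r_1 + n - r_2) = n(n + 7/6).
Evaluating step by step (a_0 = 1):
  n = 1: D(1) = 1(1 + 7/6) = 13/6; numerator = 1(1) = 1; a_1 = (1)/(13/6) = 6/13
  n = 2: D(2) = 2(2 + 7/6) = 19/3; numerator = 1(6/13) + 1(1) = 19/13; a_2 = (19/13)/(19/3) = 3/13
  n = 3: D(3) = 3(3 + 7/6) = 25/2; numerator = 1(3/13) + 1(6/13) = 9/13; a_3 = (9/13)/(25/2) = 18/325
  n = 4: D(4) = 4(4 + 7/6) = 62/3; numerator = 1(18/325) + 1(3/13) = 93/325; a_4 = (93/325)/(62/3) = 9/650

r = 2/3; a_0 = 1; a_1 = 6/13; a_2 = 3/13; a_3 = 18/325; a_4 = 9/650


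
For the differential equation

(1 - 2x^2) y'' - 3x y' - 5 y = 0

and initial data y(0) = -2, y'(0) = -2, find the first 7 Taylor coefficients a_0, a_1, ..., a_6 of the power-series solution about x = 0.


Ansatz: y(x) = sum_{n>=0} a_n x^n, so y'(x) = sum_{n>=1} n a_n x^(n-1) and y''(x) = sum_{n>=2} n(n-1) a_n x^(n-2).
Substitute into P(x) y'' + Q(x) y' + R(x) y = 0 with P(x) = 1 - 2x^2, Q(x) = -3x, R(x) = -5, and match powers of x.
Initial conditions: a_0 = -2, a_1 = -2.
Setting the coefficient of each power of x to zero and solving order by order (substituting the coefficients already found):
  x^0: 2 a_2 - 5 a_0 = 0  ->  2 a_2 = 5 a_0 = -10  ->  a_2 = -5
  x^1: 6 a_3 - 8 a_1 = 0  ->  6 a_3 = 8 a_1 = -16  ->  a_3 = -8/3
  x^2: 12 a_4 - 15 a_2 = 0  ->  12 a_4 = 15 a_2 = -75  ->  a_4 = -25/4
  x^3: 20 a_5 - 26 a_3 = 0  ->  20 a_5 = 26 a_3 = -208/3  ->  a_5 = -52/15
  x^4: 30 a_6 - 41 a_4 = 0  ->  30 a_6 = 41 a_4 = -1025/4  ->  a_6 = -205/24
Truncated series: y(x) = -2 - 2 x - 5 x^2 - (8/3) x^3 - (25/4) x^4 - (52/15) x^5 - (205/24) x^6 + O(x^7).

a_0 = -2; a_1 = -2; a_2 = -5; a_3 = -8/3; a_4 = -25/4; a_5 = -52/15; a_6 = -205/24


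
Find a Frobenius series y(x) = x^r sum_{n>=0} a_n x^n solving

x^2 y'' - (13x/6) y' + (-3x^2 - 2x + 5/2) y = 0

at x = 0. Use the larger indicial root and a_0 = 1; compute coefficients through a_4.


Write in Frobenius form y'' + (p(x)/x) y' + (q(x)/x^2) y = 0:
  p(x) = -13/6,  q(x) = -3x^2 - 2x + 5/2.
Indicial equation: r(r-1) + (-13/6) r + (5/2) = 0 -> roots r_1 = 5/3, r_2 = 3/2.
Take r = r_1 = 5/3. Let y(x) = x^r sum_{n>=0} a_n x^n with a_0 = 1.
Substitute y = x^r sum a_n x^n and match x^{r+n}. The recurrence is
  D(n) a_n - 2 a_{n-1} - 3 a_{n-2} = 0,  where D(n) = (r+n)(r+n-1) + (-13/6)(r+n) + (5/2).
  a_n = [2 a_{n-1} + 3 a_{n-2}] / D(n).
Since the indicial polynomial factors as (r - r_1)(r - r_2), D(n) = (r_1 + n - r_1)(r_1 + n - r_2) = n(n + 1/6).
Evaluating step by step (a_0 = 1):
  n = 1: D(1) = 1(1 + 1/6) = 7/6; numerator = 2(1) = 2; a_1 = (2)/(7/6) = 12/7
  n = 2: D(2) = 2(2 + 1/6) = 13/3; numerator = 2(12/7) + 3(1) = 45/7; a_2 = (45/7)/(13/3) = 135/91
  n = 3: D(3) = 3(3 + 1/6) = 19/2; numerator = 2(135/91) + 3(12/7) = 738/91; a_3 = (738/91)/(19/2) = 1476/1729
  n = 4: D(4) = 4(4 + 1/6) = 50/3; numerator = 2(1476/1729) + 3(135/91) = 117/19; a_4 = (117/19)/(50/3) = 351/950

r = 5/3; a_0 = 1; a_1 = 12/7; a_2 = 135/91; a_3 = 1476/1729; a_4 = 351/950


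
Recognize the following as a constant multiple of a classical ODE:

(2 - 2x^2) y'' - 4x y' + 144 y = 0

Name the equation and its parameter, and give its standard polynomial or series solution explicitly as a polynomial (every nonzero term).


All three coefficients share the factor 2; dividing through by 2 gives  (1 - x^2) y'' - 2x y' + 72 y = 0.
This matches the Legendre equation (1 - x^2) y'' - 2x y' + n(n+1) y = 0 (note the -2x y' term) with n(n+1) = 72, so n = 8; the polynomial solution is P_8(x).
With y = sum_k a_k x^k, matching x^k gives (k+2)(k+1) a_{k+2} = [k(k+1) - n(n+1)] a_k = (k - 8)(k + 9) a_k. The right side vanishes at k = 8, so the series with the parity of 8 terminates at degree 8.
Standard normalization (P_n(1) = 1): leading coefficient (2n)!/(2^n (n!)^2) = 20922789888000/(256*1625702400) = 6435/128, so a_8 = 6435/128. Work downward with a_k = (k+1)(k+2) a_{k+2} / ((k - 8)(k + 9)):
  a_6 = (7)(8)(6435/128) / ((6 - 8)(6 + 9)) = (45045/16)/(-30) = -3003/32
  a_4 = (5)(6)(-3003/32) / ((4 - 8)(4 + 9)) = (-45045/16)/(-52) = 3465/64
  a_2 = (3)(4)(3465/64) / ((2 - 8)(2 + 9)) = (10395/16)/(-66) = -315/32
  a_0 = (1)(2)(-315/32) / ((0 - 8)(0 + 9)) = (-315/16)/(-72) = 35/128
Hence P_8(x) = 6435 x^8/128 - 3003 x^6/32 + 3465 x^4/64 - 315 x^2/32 + 35/128.

P_8(x); series = 6435 x^8/128 - 3003 x^6/32 + 3465 x^4/64 - 315 x^2/32 + 35/128


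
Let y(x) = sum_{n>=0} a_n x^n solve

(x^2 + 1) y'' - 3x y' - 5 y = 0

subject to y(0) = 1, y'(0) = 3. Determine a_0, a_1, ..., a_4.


Ansatz: y(x) = sum_{n>=0} a_n x^n, so y'(x) = sum_{n>=1} n a_n x^(n-1) and y''(x) = sum_{n>=2} n(n-1) a_n x^(n-2).
Substitute into P(x) y'' + Q(x) y' + R(x) y = 0 with P(x) = x^2 + 1, Q(x) = -3x, R(x) = -5, and match powers of x.
Initial conditions: a_0 = 1, a_1 = 3.
Setting the coefficient of each power of x to zero and solving order by order (substituting the coefficients already found):
  x^0: 2 a_2 - 5 a_0 = 0  ->  2 a_2 = 5 a_0 = 5  ->  a_2 = 5/2
  x^1: 6 a_3 - 8 a_1 = 0  ->  6 a_3 = 8 a_1 = 24  ->  a_3 = 4
  x^2: 12 a_4 - 9 a_2 = 0  ->  12 a_4 = 9 a_2 = 45/2  ->  a_4 = 15/8
Truncated series: y(x) = 1 + 3 x + (5/2) x^2 + 4 x^3 + (15/8) x^4 + O(x^5).

a_0 = 1; a_1 = 3; a_2 = 5/2; a_3 = 4; a_4 = 15/8
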